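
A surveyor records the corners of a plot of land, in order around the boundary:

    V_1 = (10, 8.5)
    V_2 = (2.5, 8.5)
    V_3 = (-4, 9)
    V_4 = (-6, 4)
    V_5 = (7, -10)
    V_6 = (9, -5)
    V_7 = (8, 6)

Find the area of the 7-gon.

173.625

Cross-terms: 63.75, 56.5, 38, 32, 55, 94, 8  ⇒  Σ = 347.25
Area = |Σ|/2 = 173.625.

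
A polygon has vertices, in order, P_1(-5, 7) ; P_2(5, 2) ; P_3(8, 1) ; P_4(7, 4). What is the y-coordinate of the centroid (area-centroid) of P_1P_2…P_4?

223/57

Apply the shoelace formula. First the cross-terms c_i = x_i·y_{i+1} − x_{i+1}·y_i:
  -45, -11, 25, 69  ⇒  2A = 38, A = 19.
Then Σ (y_i + y_{i+1})·c_i = 446, so ȳ = 446 / (6·19) = 223/57.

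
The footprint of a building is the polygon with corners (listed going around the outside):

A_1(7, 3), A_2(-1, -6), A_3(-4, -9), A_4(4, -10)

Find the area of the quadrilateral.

52

Apply the surveyor's formula: 2A = Σ (x_i·y_{i+1} − x_{i+1}·y_i), indices taken mod 4.
Cross-terms: -39, -15, 76, 82  ⇒  Σ = 104
Area = |Σ|/2 = 52.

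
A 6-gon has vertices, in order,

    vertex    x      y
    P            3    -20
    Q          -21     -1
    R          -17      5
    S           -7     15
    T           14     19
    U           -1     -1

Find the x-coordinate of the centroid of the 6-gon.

-127/27

Apply Gauss's area formula. First the cross-terms c_i = x_i·y_{i+1} − x_{i+1}·y_i:
  -423, -122, -220, -343, 5, 23  ⇒  2A = -1080, A = -540.
Then Σ (x_i + x_{i+1})·c_i = 15240, so x̄ = 15240 / (6·(-540)) = -127/27.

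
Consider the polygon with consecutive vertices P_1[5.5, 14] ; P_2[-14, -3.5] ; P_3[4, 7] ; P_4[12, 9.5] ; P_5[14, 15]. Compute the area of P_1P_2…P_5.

Apply Gauss's area formula: 2A = Σ (x_i·y_{i+1} − x_{i+1}·y_i), indices taken mod 5.
Σ = (176.75) + (-84) + (-46) + (47) + (113.5) = 207.25
Area = |Σ|/2 = 103.625.

103.625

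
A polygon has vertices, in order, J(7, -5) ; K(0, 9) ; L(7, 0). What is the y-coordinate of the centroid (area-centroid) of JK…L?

4/3

Apply the surveyor's formula. First the cross-terms c_i = x_i·y_{i+1} − x_{i+1}·y_i:
  63, -63, -35  ⇒  2A = -35, A = -17.5.
Then Σ (y_i + y_{i+1})·c_i = -140, so ȳ = -140 / (6·(-17.5)) = 4/3.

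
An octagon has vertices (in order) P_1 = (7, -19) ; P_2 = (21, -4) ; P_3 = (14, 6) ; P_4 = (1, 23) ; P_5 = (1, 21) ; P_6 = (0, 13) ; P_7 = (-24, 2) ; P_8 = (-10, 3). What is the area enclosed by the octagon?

Apply Gauss's area formula: 2A = Σ (x_i·y_{i+1} − x_{i+1}·y_i), indices taken mod 8.
Σ = (371) + (182) + (316) + (-2) + (13) + (312) + (-52) + (169) = 1309
Area = |Σ|/2 = 654.5.

654.5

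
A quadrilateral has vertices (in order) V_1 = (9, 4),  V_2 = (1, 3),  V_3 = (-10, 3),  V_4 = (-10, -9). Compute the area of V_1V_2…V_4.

108.5

V_1→V_2: (9)(3) − (1)(4) = 23
V_2→V_3: (1)(3) − (-10)(3) = 33
V_3→V_4: (-10)(-9) − (-10)(3) = 120
V_4→V_1: (-10)(4) − (9)(-9) = 41
Σ = 217
Area = |Σ|/2 = 108.5.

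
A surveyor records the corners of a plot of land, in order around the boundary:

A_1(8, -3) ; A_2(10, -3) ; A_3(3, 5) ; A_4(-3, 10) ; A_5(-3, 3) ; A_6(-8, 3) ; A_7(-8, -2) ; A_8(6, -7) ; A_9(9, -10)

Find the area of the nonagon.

A_1→A_2: (8)(-3) − (10)(-3) = 6
A_2→A_3: (10)(5) − (3)(-3) = 59
A_3→A_4: (3)(10) − (-3)(5) = 45
A_4→A_5: (-3)(3) − (-3)(10) = 21
A_5→A_6: (-3)(3) − (-8)(3) = 15
A_6→A_7: (-8)(-2) − (-8)(3) = 40
A_7→A_8: (-8)(-7) − (6)(-2) = 68
A_8→A_9: (6)(-10) − (9)(-7) = 3
A_9→A_1: (9)(-3) − (8)(-10) = 53
Σ = 310
Area = |Σ|/2 = 155.

155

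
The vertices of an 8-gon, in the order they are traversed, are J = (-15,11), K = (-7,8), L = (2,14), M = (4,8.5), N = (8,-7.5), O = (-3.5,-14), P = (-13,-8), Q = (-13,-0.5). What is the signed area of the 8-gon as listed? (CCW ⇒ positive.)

-417.125

Apply the surveyor's formula: 2A = Σ (x_i·y_{i+1} − x_{i+1}·y_i), indices taken mod 8.
Σ = (-43) + (-114) + (-39) + (-98) + (-138.25) + (-154) + (-97.5) + (-150.5) = -834.25
Signed area = Σ/2 = -417.125 (negative ⇒ clockwise traversal).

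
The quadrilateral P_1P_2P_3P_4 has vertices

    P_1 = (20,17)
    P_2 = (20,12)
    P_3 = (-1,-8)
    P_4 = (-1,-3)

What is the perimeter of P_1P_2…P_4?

68

|P_1P_2| = √((0)² + (-5)²) = √25 = 5
|P_2P_3| = √((-21)² + (-20)²) = √841 = 29
|P_3P_4| = √((0)² + (5)²) = √25 = 5
|P_4P_1| = √((21)² + (20)²) = √841 = 29
Perimeter = 5 + 29 + 5 + 29 = 68.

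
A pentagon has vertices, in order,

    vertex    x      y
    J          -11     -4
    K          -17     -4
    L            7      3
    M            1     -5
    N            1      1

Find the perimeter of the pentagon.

60

|JK| = √((-6)² + (0)²) = √36 = 6
|KL| = √((24)² + (7)²) = √625 = 25
|LM| = √((-6)² + (-8)²) = √100 = 10
|MN| = √((0)² + (6)²) = √36 = 6
|NJ| = √((-12)² + (-5)²) = √169 = 13
Perimeter = 6 + 25 + 10 + 6 + 13 = 60.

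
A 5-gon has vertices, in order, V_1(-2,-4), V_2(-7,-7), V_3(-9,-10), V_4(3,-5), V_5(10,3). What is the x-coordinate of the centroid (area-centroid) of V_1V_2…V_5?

59/279

Apply the surveyor's formula. First the cross-terms c_i = x_i·y_{i+1} − x_{i+1}·y_i:
  -14, 7, 75, 59, -34  ⇒  2A = 93, A = 46.5.
Then Σ (x_i + x_{i+1})·c_i = 59, so x̄ = 59 / (6·46.5) = 59/279.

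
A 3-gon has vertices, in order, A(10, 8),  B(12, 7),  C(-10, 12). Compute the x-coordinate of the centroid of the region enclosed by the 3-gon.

Apply the shoelace (surveyor's) formula. First the cross-terms c_i = x_i·y_{i+1} − x_{i+1}·y_i:
  -26, 214, -200  ⇒  2A = -12, A = -6.
Then Σ (x_i + x_{i+1})·c_i = -144, so x̄ = -144 / (6·(-6)) = 4.

4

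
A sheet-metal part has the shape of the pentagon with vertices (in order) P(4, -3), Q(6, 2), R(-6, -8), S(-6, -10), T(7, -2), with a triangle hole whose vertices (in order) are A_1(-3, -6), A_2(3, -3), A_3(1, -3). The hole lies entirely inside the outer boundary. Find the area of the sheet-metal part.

32.5

Outer boundary:
P→Q: (4)(2) − (6)(-3) = 26
Q→R: (6)(-8) − (-6)(2) = -36
R→S: (-6)(-10) − (-6)(-8) = 12
S→T: (-6)(-2) − (7)(-10) = 82
T→P: (7)(-3) − (4)(-2) = -13
Σ = 71
Area = |Σ|/2 = 35.5.
Hole:
Apply Gauss's area formula: 2A = Σ (x_i·y_{i+1} − x_{i+1}·y_i), indices taken mod 3.
A_1→A_2: (-3)(-3) − (3)(-6) = 27
A_2→A_3: (3)(-3) − (1)(-3) = -6
A_3→A_1: (1)(-6) − (-3)(-3) = -15
Σ = 6
Area = |Σ|/2 = 3.
Net area = 35.5 − 3 = 32.5.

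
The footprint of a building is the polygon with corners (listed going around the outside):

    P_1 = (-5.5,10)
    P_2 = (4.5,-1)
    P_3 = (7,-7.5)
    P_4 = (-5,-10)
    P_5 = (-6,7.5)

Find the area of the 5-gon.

145

Σ = (-39.5) + (-26.75) + (-107.5) + (-97.5) + (-18.75) = -290
Area = |Σ|/2 = 145.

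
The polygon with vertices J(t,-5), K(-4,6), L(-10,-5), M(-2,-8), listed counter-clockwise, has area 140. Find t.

The doubled signed area Σ (x_i y_{i+1} − x_{i+1} y_i) is linear in t.
With t=0 it equals 140; the coefficient of t is 14 (from the two edges through J).
So 14·t + 140 = 2·140 = 280 ⇒ t = 10.

10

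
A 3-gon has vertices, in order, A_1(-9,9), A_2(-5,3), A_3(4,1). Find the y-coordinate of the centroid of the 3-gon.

13/3

Apply Gauss's area formula. First the cross-terms c_i = x_i·y_{i+1} − x_{i+1}·y_i:
  18, -17, 45  ⇒  2A = 46, A = 23.
Then Σ (y_i + y_{i+1})·c_i = 598, so ȳ = 598 / (6·23) = 13/3.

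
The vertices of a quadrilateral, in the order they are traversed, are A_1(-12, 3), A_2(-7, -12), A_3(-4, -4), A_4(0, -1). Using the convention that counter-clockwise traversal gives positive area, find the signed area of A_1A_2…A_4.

Cross-terms: 165, -20, 4, -12  ⇒  Σ = 137
Signed area = Σ/2 = 68.5 (positive ⇒ counter-clockwise traversal).

68.5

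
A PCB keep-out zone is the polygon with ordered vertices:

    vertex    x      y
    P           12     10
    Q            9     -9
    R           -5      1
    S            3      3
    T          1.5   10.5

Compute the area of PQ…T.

168

Apply the surveyor's formula: 2A = Σ (x_i·y_{i+1} − x_{i+1}·y_i), indices taken mod 5.
P→Q: (12)(-9) − (9)(10) = -198
Q→R: (9)(1) − (-5)(-9) = -36
R→S: (-5)(3) − (3)(1) = -18
S→T: (3)(10.5) − (1.5)(3) = 27
T→P: (1.5)(10) − (12)(10.5) = -111
Σ = -336
Area = |Σ|/2 = 168.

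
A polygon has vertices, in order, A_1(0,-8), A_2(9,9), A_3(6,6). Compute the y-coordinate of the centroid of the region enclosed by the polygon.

Apply Gauss's area formula. First the cross-terms c_i = x_i·y_{i+1} − x_{i+1}·y_i:
  72, 0, -48  ⇒  2A = 24, A = 12.
Then Σ (y_i + y_{i+1})·c_i = 168, so ȳ = 168 / (6·12) = 7/3.

7/3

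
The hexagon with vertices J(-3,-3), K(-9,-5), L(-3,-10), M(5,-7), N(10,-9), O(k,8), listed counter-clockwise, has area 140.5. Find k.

3

Write out the shoelace sum; only the two edges meeting at O involve k:
2·Area = [(10·8 − k·(-9)) + (k·(-3) − (-3)·8)] + 159
       = 6·k + 263 = 281
⇒ k = 3.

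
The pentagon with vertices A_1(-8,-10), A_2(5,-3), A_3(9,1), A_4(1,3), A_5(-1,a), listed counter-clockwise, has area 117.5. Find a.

10

Write out the shoelace sum; only the two edges meeting at A_5 involve a:
2·Area = [(1·a − (-1)·3) + ((-1)·(-10) − (-8)·a)] + 132
       = 9·a + 145 = 235
⇒ a = 10.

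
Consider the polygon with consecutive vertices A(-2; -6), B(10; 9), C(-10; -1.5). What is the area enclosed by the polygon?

87

Apply the shoelace (surveyor's) formula: 2A = Σ (x_i·y_{i+1} − x_{i+1}·y_i), indices taken mod 3.
A→B: (-2)(9) − (10)(-6) = 42
B→C: (10)(-1.5) − (-10)(9) = 75
C→A: (-10)(-6) − (-2)(-1.5) = 57
Σ = 174
Area = |Σ|/2 = 87.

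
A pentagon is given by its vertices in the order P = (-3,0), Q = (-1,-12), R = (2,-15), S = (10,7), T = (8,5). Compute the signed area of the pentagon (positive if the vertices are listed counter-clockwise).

Cross-terms: 36, 39, 164, -6, 15  ⇒  Σ = 248
Signed area = Σ/2 = 124 (positive ⇒ counter-clockwise traversal).

124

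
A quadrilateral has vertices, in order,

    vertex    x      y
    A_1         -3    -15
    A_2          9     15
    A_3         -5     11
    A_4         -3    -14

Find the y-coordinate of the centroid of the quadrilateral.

Apply Gauss's area formula. First the cross-terms c_i = x_i·y_{i+1} − x_{i+1}·y_i:
  90, 174, 103, 3  ⇒  2A = 370, A = 185.
Then Σ (y_i + y_{i+1})·c_i = 4128, so ȳ = 4128 / (6·185) = 688/185.

688/185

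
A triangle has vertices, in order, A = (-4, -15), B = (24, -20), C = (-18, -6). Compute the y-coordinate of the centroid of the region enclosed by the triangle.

-41/3

Apply the shoelace formula. First the cross-terms c_i = x_i·y_{i+1} − x_{i+1}·y_i:
  440, -504, 246  ⇒  2A = 182, A = 91.
Then Σ (y_i + y_{i+1})·c_i = -7462, so ȳ = -7462 / (6·91) = -41/3.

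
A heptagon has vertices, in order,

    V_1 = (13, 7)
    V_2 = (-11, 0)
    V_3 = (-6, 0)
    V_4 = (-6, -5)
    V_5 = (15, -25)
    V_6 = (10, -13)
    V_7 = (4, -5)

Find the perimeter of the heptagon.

|V_1V_2| = √((-24)² + (-7)²) = √625 = 25
|V_2V_3| = √((5)² + (0)²) = √25 = 5
|V_3V_4| = √((0)² + (-5)²) = √25 = 5
|V_4V_5| = √((21)² + (-20)²) = √841 = 29
|V_5V_6| = √((-5)² + (12)²) = √169 = 13
|V_6V_7| = √((-6)² + (8)²) = √100 = 10
|V_7V_1| = √((9)² + (12)²) = √225 = 15
Perimeter = 25 + 5 + 5 + 29 + 13 + 10 + 15 = 102.

102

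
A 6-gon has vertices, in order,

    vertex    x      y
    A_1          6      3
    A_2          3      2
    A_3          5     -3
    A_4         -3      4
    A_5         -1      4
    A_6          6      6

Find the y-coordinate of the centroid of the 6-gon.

481/183

Apply Gauss's area formula. First the cross-terms c_i = x_i·y_{i+1} − x_{i+1}·y_i:
  3, -19, 11, -8, -30, -18  ⇒  2A = -61, A = -30.5.
Then Σ (y_i + y_{i+1})·c_i = -481, so ȳ = -481 / (6·(-30.5)) = 481/183.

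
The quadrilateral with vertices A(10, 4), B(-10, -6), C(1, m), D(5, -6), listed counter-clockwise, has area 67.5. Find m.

-5

The doubled signed area Σ (x_i y_{i+1} − x_{i+1} y_i) is linear in m.
With m=0 it equals 60; the coefficient of m is -15 (from the two edges through C).
So -15·m + 60 = 2·67.5 = 135 ⇒ m = -5.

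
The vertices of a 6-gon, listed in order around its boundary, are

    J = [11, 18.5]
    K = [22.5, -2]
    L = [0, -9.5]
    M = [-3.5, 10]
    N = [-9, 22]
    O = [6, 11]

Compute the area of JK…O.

456.625

Σ = (-438.25) + (-213.75) + (-33.25) + (13) + (-231) + (-10) = -913.25
Area = |Σ|/2 = 456.625.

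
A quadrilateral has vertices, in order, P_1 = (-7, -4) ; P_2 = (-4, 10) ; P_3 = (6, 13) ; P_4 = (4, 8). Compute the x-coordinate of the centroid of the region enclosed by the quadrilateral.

Apply the shoelace (surveyor's) formula. First the cross-terms c_i = x_i·y_{i+1} − x_{i+1}·y_i:
  -86, -112, -4, 40  ⇒  2A = -162, A = -81.
Then Σ (x_i + x_{i+1})·c_i = 562, so x̄ = 562 / (6·(-81)) = -281/243.

-281/243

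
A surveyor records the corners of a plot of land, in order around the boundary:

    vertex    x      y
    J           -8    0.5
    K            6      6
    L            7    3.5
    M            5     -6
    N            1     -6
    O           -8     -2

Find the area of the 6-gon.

Cross-terms: -51, -21, -59.5, -24, -50, -20  ⇒  Σ = -225.5
Area = |Σ|/2 = 112.75.

112.75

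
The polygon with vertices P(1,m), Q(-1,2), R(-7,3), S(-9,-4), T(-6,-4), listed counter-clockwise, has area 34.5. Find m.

3

Write out the shoelace sum; only the two edges meeting at P involve m:
2·Area = [((-6)·m − 1·(-4)) + (1·2 − (-1)·m)] + 78
       = -5·m + 84 = 69
⇒ m = 3.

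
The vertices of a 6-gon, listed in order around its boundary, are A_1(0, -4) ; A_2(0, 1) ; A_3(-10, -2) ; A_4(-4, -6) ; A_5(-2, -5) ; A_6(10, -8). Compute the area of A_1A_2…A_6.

48

Σ = (0) + (10) + (52) + (8) + (66) + (-40) = 96
Area = |Σ|/2 = 48.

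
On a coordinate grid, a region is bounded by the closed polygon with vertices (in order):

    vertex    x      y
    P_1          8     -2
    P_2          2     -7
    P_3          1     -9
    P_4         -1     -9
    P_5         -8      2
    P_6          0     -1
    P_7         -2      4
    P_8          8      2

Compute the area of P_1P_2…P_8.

Apply the surveyor's formula: 2A = Σ (x_i·y_{i+1} − x_{i+1}·y_i), indices taken mod 8.
Σ = (-52) + (-11) + (-18) + (-74) + (8) + (-2) + (-36) + (-32) = -217
Area = |Σ|/2 = 108.5.

108.5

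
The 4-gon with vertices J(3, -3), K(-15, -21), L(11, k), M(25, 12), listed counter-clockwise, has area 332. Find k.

The doubled signed area Σ (x_i y_{i+1} − x_{i+1} y_i) is linear in k.
With k=0 it equals 144; the coefficient of k is -40 (from the two edges through L).
So -40·k + 144 = 2·332 = 664 ⇒ k = -13.

-13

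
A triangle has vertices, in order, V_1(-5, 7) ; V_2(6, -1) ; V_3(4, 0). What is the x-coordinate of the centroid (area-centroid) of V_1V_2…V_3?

5/3

Apply Gauss's area formula. First the cross-terms c_i = x_i·y_{i+1} − x_{i+1}·y_i:
  -37, 4, 28  ⇒  2A = -5, A = -2.5.
Then Σ (x_i + x_{i+1})·c_i = -25, so x̄ = -25 / (6·(-2.5)) = 5/3.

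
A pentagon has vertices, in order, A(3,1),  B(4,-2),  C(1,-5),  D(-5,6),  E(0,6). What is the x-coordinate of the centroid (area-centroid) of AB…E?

-4/95

Apply the surveyor's formula. First the cross-terms c_i = x_i·y_{i+1} − x_{i+1}·y_i:
  -10, -18, -19, -30, -18  ⇒  2A = -95, A = -47.5.
Then Σ (x_i + x_{i+1})·c_i = 12, so x̄ = 12 / (6·(-47.5)) = -4/95.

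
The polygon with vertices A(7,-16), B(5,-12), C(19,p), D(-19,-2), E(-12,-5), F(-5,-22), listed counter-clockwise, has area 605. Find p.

Write out the shoelace sum; only the two edges meeting at C involve p:
2·Area = [(5·p − 19·(-12)) + (19·(-2) − (-19)·p)] + 540
       = 24·p + 730 = 1210
⇒ p = 20.

20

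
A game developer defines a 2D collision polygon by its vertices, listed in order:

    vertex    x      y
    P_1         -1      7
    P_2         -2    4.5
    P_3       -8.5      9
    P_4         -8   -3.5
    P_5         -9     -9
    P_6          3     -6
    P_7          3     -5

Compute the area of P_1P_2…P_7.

Apply the shoelace (surveyor's) formula: 2A = Σ (x_i·y_{i+1} − x_{i+1}·y_i), indices taken mod 7.
Σ = (9.5) + (20.25) + (101.75) + (40.5) + (81) + (3) + (16) = 272
Area = |Σ|/2 = 136.

136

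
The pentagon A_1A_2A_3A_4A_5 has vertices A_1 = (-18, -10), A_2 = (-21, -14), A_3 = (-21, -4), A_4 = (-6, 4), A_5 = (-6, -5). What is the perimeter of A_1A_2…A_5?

|A_1A_2| = √((-3)² + (-4)²) = √25 = 5
|A_2A_3| = √((0)² + (10)²) = √100 = 10
|A_3A_4| = √((15)² + (8)²) = √289 = 17
|A_4A_5| = √((0)² + (-9)²) = √81 = 9
|A_5A_1| = √((-12)² + (-5)²) = √169 = 13
Perimeter = 5 + 10 + 17 + 9 + 13 = 54.

54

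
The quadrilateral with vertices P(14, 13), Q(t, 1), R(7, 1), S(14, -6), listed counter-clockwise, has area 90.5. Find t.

Write out the shoelace sum; only the two edges meeting at Q involve t:
2·Area = [(14·1 − t·13) + (t·1 − 7·1)] + 210
       = -12·t + 217 = 181
⇒ t = 3.

3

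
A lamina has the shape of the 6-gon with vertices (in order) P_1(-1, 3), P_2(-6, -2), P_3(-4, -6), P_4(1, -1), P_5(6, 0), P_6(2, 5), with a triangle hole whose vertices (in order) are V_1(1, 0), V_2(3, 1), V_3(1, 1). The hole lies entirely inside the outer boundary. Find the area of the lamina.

Outer boundary:
Apply the shoelace formula: 2A = Σ (x_i·y_{i+1} − x_{i+1}·y_i), indices taken mod 6.
Cross-terms: 20, 28, 10, 6, 30, 11  ⇒  Σ = 105
Area = |Σ|/2 = 52.5.
Hole:
Cross-terms: 1, 2, -1  ⇒  Σ = 2
Area = |Σ|/2 = 1.
Net area = 52.5 − 1 = 51.5.

51.5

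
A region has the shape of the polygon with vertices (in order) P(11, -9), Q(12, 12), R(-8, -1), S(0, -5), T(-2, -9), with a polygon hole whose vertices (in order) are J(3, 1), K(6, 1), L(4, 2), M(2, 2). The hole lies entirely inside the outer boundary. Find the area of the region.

233

Outer boundary:
Apply the surveyor's formula: 2A = Σ (x_i·y_{i+1} − x_{i+1}·y_i), indices taken mod 5.
Cross-terms: 240, 84, 40, -10, 117  ⇒  Σ = 471
Area = |Σ|/2 = 235.5.
Hole:
Σ = (-3) + (8) + (4) + (-4) = 5
Area = |Σ|/2 = 2.5.
Net area = 235.5 − 2.5 = 233.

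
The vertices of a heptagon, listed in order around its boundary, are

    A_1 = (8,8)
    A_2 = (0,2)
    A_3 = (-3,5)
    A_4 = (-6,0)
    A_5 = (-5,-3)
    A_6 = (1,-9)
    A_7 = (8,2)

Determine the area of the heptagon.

120

Apply the shoelace (surveyor's) formula: 2A = Σ (x_i·y_{i+1} − x_{i+1}·y_i), indices taken mod 7.
Cross-terms: 16, 6, 30, 18, 48, 74, 48  ⇒  Σ = 240
Area = |Σ|/2 = 120.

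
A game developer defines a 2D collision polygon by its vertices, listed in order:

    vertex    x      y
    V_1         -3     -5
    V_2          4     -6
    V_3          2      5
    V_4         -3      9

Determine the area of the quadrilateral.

Apply the surveyor's formula: 2A = Σ (x_i·y_{i+1} − x_{i+1}·y_i), indices taken mod 4.
Cross-terms: 38, 32, 33, 42  ⇒  Σ = 145
Area = |Σ|/2 = 72.5.

72.5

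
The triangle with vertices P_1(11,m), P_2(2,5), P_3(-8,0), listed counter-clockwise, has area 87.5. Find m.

-8

The doubled signed area Σ (x_i y_{i+1} − x_{i+1} y_i) is linear in m.
With m=0 it equals 95; the coefficient of m is -10 (from the two edges through P_1).
So -10·m + 95 = 2·87.5 = 175 ⇒ m = -8.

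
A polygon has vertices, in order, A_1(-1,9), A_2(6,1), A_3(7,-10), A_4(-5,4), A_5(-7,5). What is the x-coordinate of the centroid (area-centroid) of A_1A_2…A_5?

Apply Gauss's area formula. First the cross-terms c_i = x_i·y_{i+1} − x_{i+1}·y_i:
  -55, -67, -22, 3, -58  ⇒  2A = -199, A = -99.5.
Then Σ (x_i + x_{i+1})·c_i = -762, so x̄ = -762 / (6·(-99.5)) = 254/199.

254/199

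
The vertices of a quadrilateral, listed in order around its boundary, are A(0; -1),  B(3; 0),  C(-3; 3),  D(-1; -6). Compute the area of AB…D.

17

Apply the shoelace (surveyor's) formula: 2A = Σ (x_i·y_{i+1} − x_{i+1}·y_i), indices taken mod 4.
Σ = (3) + (9) + (21) + (1) = 34
Area = |Σ|/2 = 17.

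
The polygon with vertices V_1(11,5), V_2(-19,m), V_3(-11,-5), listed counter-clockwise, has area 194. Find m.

9

Write out the shoelace sum; only the two edges meeting at V_2 involve m:
2·Area = [(11·m − (-19)·5) + ((-19)·(-5) − (-11)·m)] + 0
       = 22·m + 190 = 388
⇒ m = 9.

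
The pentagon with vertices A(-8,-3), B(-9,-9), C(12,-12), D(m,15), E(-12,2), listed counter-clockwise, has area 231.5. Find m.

Write out the shoelace sum; only the two edges meeting at D involve m:
2·Area = [(12·15 − m·(-12)) + (m·2 − (-12)·15)] + 313
       = 14·m + 673 = 463
⇒ m = -15.

-15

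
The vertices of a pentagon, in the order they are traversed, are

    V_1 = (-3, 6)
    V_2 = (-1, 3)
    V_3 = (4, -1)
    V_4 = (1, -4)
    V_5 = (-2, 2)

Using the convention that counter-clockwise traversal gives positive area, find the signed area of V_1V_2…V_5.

Apply Gauss's area formula: 2A = Σ (x_i·y_{i+1} − x_{i+1}·y_i), indices taken mod 5.
Σ = (-3) + (-11) + (-15) + (-6) + (-6) = -41
Signed area = Σ/2 = -20.5 (negative ⇒ clockwise traversal).

-20.5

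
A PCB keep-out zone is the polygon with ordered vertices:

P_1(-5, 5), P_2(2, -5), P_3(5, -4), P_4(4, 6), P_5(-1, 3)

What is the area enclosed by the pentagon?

53

Apply Gauss's area formula: 2A = Σ (x_i·y_{i+1} − x_{i+1}·y_i), indices taken mod 5.
P_1→P_2: (-5)(-5) − (2)(5) = 15
P_2→P_3: (2)(-4) − (5)(-5) = 17
P_3→P_4: (5)(6) − (4)(-4) = 46
P_4→P_5: (4)(3) − (-1)(6) = 18
P_5→P_1: (-1)(5) − (-5)(3) = 10
Σ = 106
Area = |Σ|/2 = 53.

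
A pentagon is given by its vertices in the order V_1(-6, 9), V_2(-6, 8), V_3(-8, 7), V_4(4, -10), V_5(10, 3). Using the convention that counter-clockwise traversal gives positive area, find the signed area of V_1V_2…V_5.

Apply the shoelace formula: 2A = Σ (x_i·y_{i+1} − x_{i+1}·y_i), indices taken mod 5.
Σ = (6) + (22) + (52) + (112) + (108) = 300
Signed area = Σ/2 = 150 (positive ⇒ counter-clockwise traversal).

150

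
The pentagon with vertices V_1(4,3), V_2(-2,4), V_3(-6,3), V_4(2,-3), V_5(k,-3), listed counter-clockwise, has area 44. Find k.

Write out the shoelace sum; only the two edges meeting at V_5 involve k:
2·Area = [(2·(-3) − k·(-3)) + (k·3 − 4·(-3))] + 52
       = 6·k + 58 = 88
⇒ k = 5.

5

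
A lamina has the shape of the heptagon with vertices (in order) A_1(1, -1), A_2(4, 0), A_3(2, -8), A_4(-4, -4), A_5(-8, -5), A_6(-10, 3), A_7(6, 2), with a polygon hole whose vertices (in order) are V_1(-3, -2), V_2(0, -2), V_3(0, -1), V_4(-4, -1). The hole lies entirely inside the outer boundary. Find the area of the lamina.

96.5

Outer boundary:
Apply the shoelace formula: 2A = Σ (x_i·y_{i+1} − x_{i+1}·y_i), indices taken mod 7.
A_1→A_2: (1)(0) − (4)(-1) = 4
A_2→A_3: (4)(-8) − (2)(0) = -32
A_3→A_4: (2)(-4) − (-4)(-8) = -40
A_4→A_5: (-4)(-5) − (-8)(-4) = -12
A_5→A_6: (-8)(3) − (-10)(-5) = -74
A_6→A_7: (-10)(2) − (6)(3) = -38
A_7→A_1: (6)(-1) − (1)(2) = -8
Σ = -200
Area = |Σ|/2 = 100.
Hole:
Cross-terms: 6, 0, -4, 5  ⇒  Σ = 7
Area = |Σ|/2 = 3.5.
Net area = 100 − 3.5 = 96.5.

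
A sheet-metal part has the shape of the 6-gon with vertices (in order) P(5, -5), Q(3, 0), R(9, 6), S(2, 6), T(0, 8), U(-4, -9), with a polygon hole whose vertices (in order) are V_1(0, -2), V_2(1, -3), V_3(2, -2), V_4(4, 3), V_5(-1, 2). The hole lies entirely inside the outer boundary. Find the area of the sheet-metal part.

77.5

Outer boundary:
Apply the shoelace (surveyor's) formula: 2A = Σ (x_i·y_{i+1} − x_{i+1}·y_i), indices taken mod 6.
Σ = (15) + (18) + (42) + (16) + (32) + (65) = 188
Area = |Σ|/2 = 94.
Hole:
Σ = (2) + (4) + (14) + (11) + (2) = 33
Area = |Σ|/2 = 16.5.
Net area = 94 − 16.5 = 77.5.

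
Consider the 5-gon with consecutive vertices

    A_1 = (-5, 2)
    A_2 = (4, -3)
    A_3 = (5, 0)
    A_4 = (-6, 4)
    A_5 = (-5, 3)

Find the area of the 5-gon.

24.5

Apply the shoelace formula: 2A = Σ (x_i·y_{i+1} − x_{i+1}·y_i), indices taken mod 5.
Cross-terms: 7, 15, 20, 2, 5  ⇒  Σ = 49
Area = |Σ|/2 = 24.5.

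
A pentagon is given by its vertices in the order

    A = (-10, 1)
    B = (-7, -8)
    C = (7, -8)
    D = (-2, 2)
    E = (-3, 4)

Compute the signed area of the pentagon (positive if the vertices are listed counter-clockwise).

Apply Gauss's area formula: 2A = Σ (x_i·y_{i+1} − x_{i+1}·y_i), indices taken mod 5.
Σ = (87) + (112) + (-2) + (-2) + (37) = 232
Signed area = Σ/2 = 116 (positive ⇒ counter-clockwise traversal).

116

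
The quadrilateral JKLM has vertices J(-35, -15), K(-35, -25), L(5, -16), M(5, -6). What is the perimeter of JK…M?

102

|JK| = √((0)² + (-10)²) = √100 = 10
|KL| = √((40)² + (9)²) = √1681 = 41
|LM| = √((0)² + (10)²) = √100 = 10
|MJ| = √((-40)² + (-9)²) = √1681 = 41
Perimeter = 10 + 41 + 10 + 41 = 102.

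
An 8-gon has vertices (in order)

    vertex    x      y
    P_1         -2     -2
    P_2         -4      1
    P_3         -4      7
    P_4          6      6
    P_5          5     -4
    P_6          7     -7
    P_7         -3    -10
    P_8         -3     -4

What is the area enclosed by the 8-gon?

136

Apply the shoelace formula: 2A = Σ (x_i·y_{i+1} − x_{i+1}·y_i), indices taken mod 8.
Cross-terms: -10, -24, -66, -54, -7, -91, -18, -2  ⇒  Σ = -272
Area = |Σ|/2 = 136.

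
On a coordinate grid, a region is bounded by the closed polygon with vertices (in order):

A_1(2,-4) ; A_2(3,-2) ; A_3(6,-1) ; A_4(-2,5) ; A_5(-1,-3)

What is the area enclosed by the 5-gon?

Apply the surveyor's formula: 2A = Σ (x_i·y_{i+1} − x_{i+1}·y_i), indices taken mod 5.
Σ = (8) + (9) + (28) + (11) + (10) = 66
Area = |Σ|/2 = 33.

33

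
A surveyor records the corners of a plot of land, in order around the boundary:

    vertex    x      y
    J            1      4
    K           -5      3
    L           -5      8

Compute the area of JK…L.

Apply the shoelace (surveyor's) formula: 2A = Σ (x_i·y_{i+1} − x_{i+1}·y_i), indices taken mod 3.
Σ = (23) + (-25) + (-28) = -30
Area = |Σ|/2 = 15.

15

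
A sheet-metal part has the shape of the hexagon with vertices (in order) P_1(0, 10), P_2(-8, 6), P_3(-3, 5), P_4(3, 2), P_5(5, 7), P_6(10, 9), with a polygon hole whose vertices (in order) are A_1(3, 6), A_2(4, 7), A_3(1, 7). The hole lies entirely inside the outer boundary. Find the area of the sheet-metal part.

60

Outer boundary:
Apply the shoelace (surveyor's) formula: 2A = Σ (x_i·y_{i+1} − x_{i+1}·y_i), indices taken mod 6.
Σ = (80) + (-22) + (-21) + (11) + (-25) + (100) = 123
Area = |Σ|/2 = 61.5.
Hole:
Apply the surveyor's formula: 2A = Σ (x_i·y_{i+1} − x_{i+1}·y_i), indices taken mod 3.
A_1→A_2: (3)(7) − (4)(6) = -3
A_2→A_3: (4)(7) − (1)(7) = 21
A_3→A_1: (1)(6) − (3)(7) = -15
Σ = 3
Area = |Σ|/2 = 1.5.
Net area = 61.5 − 1.5 = 60.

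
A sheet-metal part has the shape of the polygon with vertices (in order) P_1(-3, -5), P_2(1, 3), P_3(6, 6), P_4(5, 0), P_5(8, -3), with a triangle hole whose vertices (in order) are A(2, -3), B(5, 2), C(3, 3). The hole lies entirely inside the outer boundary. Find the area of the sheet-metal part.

Outer boundary:
P_1→P_2: (-3)(3) − (1)(-5) = -4
P_2→P_3: (1)(6) − (6)(3) = -12
P_3→P_4: (6)(0) − (5)(6) = -30
P_4→P_5: (5)(-3) − (8)(0) = -15
P_5→P_1: (8)(-5) − (-3)(-3) = -49
Σ = -110
Area = |Σ|/2 = 55.
Hole:
Apply the shoelace (surveyor's) formula: 2A = Σ (x_i·y_{i+1} − x_{i+1}·y_i), indices taken mod 3.
A→B: (2)(2) − (5)(-3) = 19
B→C: (5)(3) − (3)(2) = 9
C→A: (3)(-3) − (2)(3) = -15
Σ = 13
Area = |Σ|/2 = 6.5.
Net area = 55 − 6.5 = 48.5.

48.5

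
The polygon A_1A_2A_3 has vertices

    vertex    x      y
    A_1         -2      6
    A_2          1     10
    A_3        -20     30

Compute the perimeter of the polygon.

|A_1A_2| = √((3)² + (4)²) = √25 = 5
|A_2A_3| = √((-21)² + (20)²) = √841 = 29
|A_3A_1| = √((18)² + (-24)²) = √900 = 30
Perimeter = 5 + 29 + 30 = 64.

64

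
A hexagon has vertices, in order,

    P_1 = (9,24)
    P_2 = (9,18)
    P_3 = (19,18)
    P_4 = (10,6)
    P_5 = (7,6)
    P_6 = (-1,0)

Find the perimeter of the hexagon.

70

|P_1P_2| = √((0)² + (-6)²) = √36 = 6
|P_2P_3| = √((10)² + (0)²) = √100 = 10
|P_3P_4| = √((-9)² + (-12)²) = √225 = 15
|P_4P_5| = √((-3)² + (0)²) = √9 = 3
|P_5P_6| = √((-8)² + (-6)²) = √100 = 10
|P_6P_1| = √((10)² + (24)²) = √676 = 26
Perimeter = 6 + 10 + 15 + 3 + 10 + 26 = 70.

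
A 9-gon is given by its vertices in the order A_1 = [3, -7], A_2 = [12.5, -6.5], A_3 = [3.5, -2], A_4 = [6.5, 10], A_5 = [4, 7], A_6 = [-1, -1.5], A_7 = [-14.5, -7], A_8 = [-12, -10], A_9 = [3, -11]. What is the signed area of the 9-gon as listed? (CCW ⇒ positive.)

170.25

Σ = (68) + (-2.25) + (48) + (5.5) + (1) + (-14.75) + (61) + (162) + (12) = 340.5
Signed area = Σ/2 = 170.25 (positive ⇒ counter-clockwise traversal).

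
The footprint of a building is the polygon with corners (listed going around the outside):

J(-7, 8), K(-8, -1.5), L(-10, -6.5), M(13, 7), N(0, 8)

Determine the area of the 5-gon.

Apply the shoelace formula: 2A = Σ (x_i·y_{i+1} − x_{i+1}·y_i), indices taken mod 5.
Cross-terms: 74.5, 37, 14.5, 104, 56  ⇒  Σ = 286
Area = |Σ|/2 = 143.

143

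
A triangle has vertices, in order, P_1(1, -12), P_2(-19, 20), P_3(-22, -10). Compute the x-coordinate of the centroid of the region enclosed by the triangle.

Apply the shoelace (surveyor's) formula. First the cross-terms c_i = x_i·y_{i+1} − x_{i+1}·y_i:
  -208, 630, 274  ⇒  2A = 696, A = 348.
Then Σ (x_i + x_{i+1})·c_i = -27840, so x̄ = -27840 / (6·348) = -40/3.

-40/3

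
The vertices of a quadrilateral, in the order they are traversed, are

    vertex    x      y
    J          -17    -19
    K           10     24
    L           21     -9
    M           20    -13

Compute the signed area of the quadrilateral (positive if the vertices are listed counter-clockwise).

Apply Gauss's area formula: 2A = Σ (x_i·y_{i+1} − x_{i+1}·y_i), indices taken mod 4.
Σ = (-218) + (-594) + (-93) + (-601) = -1506
Signed area = Σ/2 = -753 (negative ⇒ clockwise traversal).

-753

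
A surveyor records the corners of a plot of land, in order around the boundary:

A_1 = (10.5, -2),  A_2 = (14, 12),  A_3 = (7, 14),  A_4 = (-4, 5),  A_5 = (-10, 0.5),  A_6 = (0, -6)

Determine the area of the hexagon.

264

Cross-terms: 154, 112, 91, 48, 60, 63  ⇒  Σ = 528
Area = |Σ|/2 = 264.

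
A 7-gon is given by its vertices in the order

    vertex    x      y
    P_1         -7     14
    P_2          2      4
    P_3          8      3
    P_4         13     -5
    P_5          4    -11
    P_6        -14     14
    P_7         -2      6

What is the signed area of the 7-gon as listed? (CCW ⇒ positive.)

-212

Apply the shoelace (surveyor's) formula: 2A = Σ (x_i·y_{i+1} − x_{i+1}·y_i), indices taken mod 7.
Σ = (-56) + (-26) + (-79) + (-123) + (-98) + (-56) + (14) = -424
Signed area = Σ/2 = -212 (negative ⇒ clockwise traversal).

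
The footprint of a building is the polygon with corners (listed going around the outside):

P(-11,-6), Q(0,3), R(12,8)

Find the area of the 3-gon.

26.5

Apply Gauss's area formula: 2A = Σ (x_i·y_{i+1} − x_{i+1}·y_i), indices taken mod 3.
P→Q: (-11)(3) − (0)(-6) = -33
Q→R: (0)(8) − (12)(3) = -36
R→P: (12)(-6) − (-11)(8) = 16
Σ = -53
Area = |Σ|/2 = 26.5.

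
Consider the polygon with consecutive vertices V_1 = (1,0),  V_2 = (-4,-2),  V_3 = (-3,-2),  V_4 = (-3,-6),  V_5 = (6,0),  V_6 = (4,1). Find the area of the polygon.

Apply the surveyor's formula: 2A = Σ (x_i·y_{i+1} − x_{i+1}·y_i), indices taken mod 6.
Σ = (-2) + (2) + (12) + (36) + (6) + (-1) = 53
Area = |Σ|/2 = 26.5.

26.5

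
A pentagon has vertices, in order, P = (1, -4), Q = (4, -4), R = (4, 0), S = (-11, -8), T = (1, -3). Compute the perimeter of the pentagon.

|PQ| = √((3)² + (0)²) = √9 = 3
|QR| = √((0)² + (4)²) = √16 = 4
|RS| = √((-15)² + (-8)²) = √289 = 17
|ST| = √((12)² + (5)²) = √169 = 13
|TP| = √((0)² + (-1)²) = √1 = 1
Perimeter = 3 + 4 + 17 + 13 + 1 = 38.

38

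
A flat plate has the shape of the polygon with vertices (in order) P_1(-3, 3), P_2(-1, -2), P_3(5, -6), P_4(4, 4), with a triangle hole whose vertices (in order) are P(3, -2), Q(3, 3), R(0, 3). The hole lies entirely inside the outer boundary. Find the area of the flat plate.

Outer boundary:
Apply Gauss's area formula: 2A = Σ (x_i·y_{i+1} − x_{i+1}·y_i), indices taken mod 4.
Cross-terms: 9, 16, 44, 24  ⇒  Σ = 93
Area = |Σ|/2 = 46.5.
Hole:
Apply the shoelace formula: 2A = Σ (x_i·y_{i+1} − x_{i+1}·y_i), indices taken mod 3.
Σ = (15) + (9) + (-9) = 15
Area = |Σ|/2 = 7.5.
Net area = 46.5 − 7.5 = 39.

39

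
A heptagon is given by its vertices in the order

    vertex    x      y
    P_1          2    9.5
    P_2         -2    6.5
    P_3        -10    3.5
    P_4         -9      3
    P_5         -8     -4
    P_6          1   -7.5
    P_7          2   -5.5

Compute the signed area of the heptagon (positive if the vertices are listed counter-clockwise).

Apply the surveyor's formula: 2A = Σ (x_i·y_{i+1} − x_{i+1}·y_i), indices taken mod 7.
P_1→P_2: (2)(6.5) − (-2)(9.5) = 32
P_2→P_3: (-2)(3.5) − (-10)(6.5) = 58
P_3→P_4: (-10)(3) − (-9)(3.5) = 1.5
P_4→P_5: (-9)(-4) − (-8)(3) = 60
P_5→P_6: (-8)(-7.5) − (1)(-4) = 64
P_6→P_7: (1)(-5.5) − (2)(-7.5) = 9.5
P_7→P_1: (2)(9.5) − (2)(-5.5) = 30
Σ = 255
Signed area = Σ/2 = 127.5 (positive ⇒ counter-clockwise traversal).

127.5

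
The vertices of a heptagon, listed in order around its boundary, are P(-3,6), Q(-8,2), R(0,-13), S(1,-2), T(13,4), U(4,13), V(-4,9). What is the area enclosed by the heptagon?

P→Q: (-3)(2) − (-8)(6) = 42
Q→R: (-8)(-13) − (0)(2) = 104
R→S: (0)(-2) − (1)(-13) = 13
S→T: (1)(4) − (13)(-2) = 30
T→U: (13)(13) − (4)(4) = 153
U→V: (4)(9) − (-4)(13) = 88
V→P: (-4)(6) − (-3)(9) = 3
Σ = 433
Area = |Σ|/2 = 216.5.

216.5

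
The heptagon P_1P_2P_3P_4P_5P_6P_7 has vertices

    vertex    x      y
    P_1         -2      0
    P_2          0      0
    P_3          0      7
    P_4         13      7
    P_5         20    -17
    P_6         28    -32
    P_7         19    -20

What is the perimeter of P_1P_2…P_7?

108

|P_1P_2| = √((2)² + (0)²) = √4 = 2
|P_2P_3| = √((0)² + (7)²) = √49 = 7
|P_3P_4| = √((13)² + (0)²) = √169 = 13
|P_4P_5| = √((7)² + (-24)²) = √625 = 25
|P_5P_6| = √((8)² + (-15)²) = √289 = 17
|P_6P_7| = √((-9)² + (12)²) = √225 = 15
|P_7P_1| = √((-21)² + (20)²) = √841 = 29
Perimeter = 2 + 7 + 13 + 25 + 17 + 15 + 29 = 108.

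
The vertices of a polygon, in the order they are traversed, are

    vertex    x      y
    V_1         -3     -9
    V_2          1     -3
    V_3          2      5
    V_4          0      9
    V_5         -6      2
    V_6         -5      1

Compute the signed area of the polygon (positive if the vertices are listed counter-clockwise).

Apply the shoelace (surveyor's) formula: 2A = Σ (x_i·y_{i+1} − x_{i+1}·y_i), indices taken mod 6.
Σ = (18) + (11) + (18) + (54) + (4) + (48) = 153
Signed area = Σ/2 = 76.5 (positive ⇒ counter-clockwise traversal).

76.5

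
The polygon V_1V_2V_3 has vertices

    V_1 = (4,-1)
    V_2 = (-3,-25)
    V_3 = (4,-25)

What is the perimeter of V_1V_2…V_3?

|V_1V_2| = √((-7)² + (-24)²) = √625 = 25
|V_2V_3| = √((7)² + (0)²) = √49 = 7
|V_3V_1| = √((0)² + (24)²) = √576 = 24
Perimeter = 25 + 7 + 24 = 56.

56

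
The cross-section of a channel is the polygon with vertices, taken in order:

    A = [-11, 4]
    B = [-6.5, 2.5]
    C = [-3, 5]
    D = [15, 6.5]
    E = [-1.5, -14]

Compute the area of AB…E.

Apply the surveyor's formula: 2A = Σ (x_i·y_{i+1} − x_{i+1}·y_i), indices taken mod 5.
A→B: (-11)(2.5) − (-6.5)(4) = -1.5
B→C: (-6.5)(5) − (-3)(2.5) = -25
C→D: (-3)(6.5) − (15)(5) = -94.5
D→E: (15)(-14) − (-1.5)(6.5) = -200.25
E→A: (-1.5)(4) − (-11)(-14) = -160
Σ = -481.25
Area = |Σ|/2 = 240.625.

240.625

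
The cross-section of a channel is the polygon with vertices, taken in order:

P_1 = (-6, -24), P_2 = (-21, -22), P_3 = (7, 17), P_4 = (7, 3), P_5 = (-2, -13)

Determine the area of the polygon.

394

Σ = (-372) + (-203) + (-98) + (-85) + (-30) = -788
Area = |Σ|/2 = 394.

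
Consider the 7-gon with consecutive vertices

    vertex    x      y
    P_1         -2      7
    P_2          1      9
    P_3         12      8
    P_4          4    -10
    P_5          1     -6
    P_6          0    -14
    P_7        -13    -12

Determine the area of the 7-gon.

Apply the surveyor's formula: 2A = Σ (x_i·y_{i+1} − x_{i+1}·y_i), indices taken mod 7.
Σ = (-25) + (-100) + (-152) + (-14) + (-14) + (-182) + (-115) = -602
Area = |Σ|/2 = 301.

301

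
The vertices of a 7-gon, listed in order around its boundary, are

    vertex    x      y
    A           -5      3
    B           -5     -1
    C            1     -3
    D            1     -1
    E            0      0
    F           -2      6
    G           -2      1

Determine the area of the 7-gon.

Apply the shoelace formula: 2A = Σ (x_i·y_{i+1} − x_{i+1}·y_i), indices taken mod 7.
Cross-terms: 20, 16, 2, 0, 0, 10, -1  ⇒  Σ = 47
Area = |Σ|/2 = 23.5.

23.5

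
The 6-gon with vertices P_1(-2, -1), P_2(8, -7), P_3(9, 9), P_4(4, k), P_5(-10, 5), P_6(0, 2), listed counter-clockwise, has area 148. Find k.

The doubled signed area Σ (x_i y_{i+1} − x_{i+1} y_i) is linear in k.
With k=0 it equals 125; the coefficient of k is 19 (from the two edges through P_4).
So 19·k + 125 = 2·148 = 296 ⇒ k = 9.

9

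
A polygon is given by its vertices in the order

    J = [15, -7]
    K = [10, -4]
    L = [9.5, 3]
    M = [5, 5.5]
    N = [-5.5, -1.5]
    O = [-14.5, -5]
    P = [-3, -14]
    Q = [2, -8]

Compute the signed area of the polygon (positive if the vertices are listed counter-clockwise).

244.875

J→K: (15)(-4) − (10)(-7) = 10
K→L: (10)(3) − (9.5)(-4) = 68
L→M: (9.5)(5.5) − (5)(3) = 37.25
M→N: (5)(-1.5) − (-5.5)(5.5) = 22.75
N→O: (-5.5)(-5) − (-14.5)(-1.5) = 5.75
O→P: (-14.5)(-14) − (-3)(-5) = 188
P→Q: (-3)(-8) − (2)(-14) = 52
Q→J: (2)(-7) − (15)(-8) = 106
Σ = 489.75
Signed area = Σ/2 = 244.875 (positive ⇒ counter-clockwise traversal).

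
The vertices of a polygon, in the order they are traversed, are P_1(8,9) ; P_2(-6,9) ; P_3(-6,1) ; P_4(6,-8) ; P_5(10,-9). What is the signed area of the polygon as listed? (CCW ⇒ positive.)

202

Apply the shoelace formula: 2A = Σ (x_i·y_{i+1} − x_{i+1}·y_i), indices taken mod 5.
Σ = (126) + (48) + (42) + (26) + (162) = 404
Signed area = Σ/2 = 202 (positive ⇒ counter-clockwise traversal).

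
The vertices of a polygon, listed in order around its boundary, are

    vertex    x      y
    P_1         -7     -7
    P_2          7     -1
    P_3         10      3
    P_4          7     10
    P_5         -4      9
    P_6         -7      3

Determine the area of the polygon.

195

Apply the shoelace (surveyor's) formula: 2A = Σ (x_i·y_{i+1} − x_{i+1}·y_i), indices taken mod 6.
Cross-terms: 56, 31, 79, 103, 51, 70  ⇒  Σ = 390
Area = |Σ|/2 = 195.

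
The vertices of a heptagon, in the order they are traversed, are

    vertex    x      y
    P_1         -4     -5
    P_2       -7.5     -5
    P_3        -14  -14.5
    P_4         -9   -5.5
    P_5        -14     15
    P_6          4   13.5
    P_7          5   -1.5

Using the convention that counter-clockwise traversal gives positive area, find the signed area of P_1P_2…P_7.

-298.875

Apply the shoelace formula: 2A = Σ (x_i·y_{i+1} − x_{i+1}·y_i), indices taken mod 7.
Σ = (-17.5) + (38.75) + (-53.5) + (-212) + (-249) + (-73.5) + (-31) = -597.75
Signed area = Σ/2 = -298.875 (negative ⇒ clockwise traversal).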